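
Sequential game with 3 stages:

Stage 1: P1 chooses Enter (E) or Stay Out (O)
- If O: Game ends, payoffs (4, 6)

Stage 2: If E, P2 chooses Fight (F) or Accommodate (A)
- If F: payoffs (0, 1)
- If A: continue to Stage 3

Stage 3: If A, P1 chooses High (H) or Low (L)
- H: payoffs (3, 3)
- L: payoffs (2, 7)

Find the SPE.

SPE: (O, A, H); Outcome (4, 6)

Work:
Stage 3: P1 chooses H (3 vs 2)
Stage 2: P2: F->1, A->3 (anticipating H). Choose A
Stage 1: P1: O->4, E->3 (anticipating A, H). Choose O
SPE path: O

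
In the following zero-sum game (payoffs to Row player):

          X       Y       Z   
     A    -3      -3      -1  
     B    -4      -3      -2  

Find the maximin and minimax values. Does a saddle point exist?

Maximin = -3, Minimax = -3, Saddle: True

Work:
Row minimums: [-3, -4] → maximin = -3
Column maximums: [-3, -3, -1] → minimax = -3
Saddle point exists! Game value = -3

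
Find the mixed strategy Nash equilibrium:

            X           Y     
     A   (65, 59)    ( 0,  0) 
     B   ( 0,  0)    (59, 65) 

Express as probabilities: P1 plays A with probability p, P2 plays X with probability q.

p = 0.5242, q = 0.4758

Work:
Find probabilities that make opponent indifferent:
P2 chooses q to make P1 indifferent between A and B
P1 chooses p to make P2 indifferent between X and Y
Mixed NE: P1 plays (A: 0.5242, B: 0.4758), P2 plays (X: 0.4758, Y: 0.5242)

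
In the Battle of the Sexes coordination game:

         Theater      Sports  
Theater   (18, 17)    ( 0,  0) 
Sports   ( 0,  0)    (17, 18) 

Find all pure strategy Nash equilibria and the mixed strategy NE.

Pure NE: (Theater, Theater) and (Sports, Sports); Mixed NE: p = 0.5143, q = 0.4857

Work:
Check pure NE:
(Theater, Theater): (18, 17) - no unilateral deviation beneficial
(Sports, Sports): (17, 18) - no unilateral deviation beneficial
Mixed NE: P1 plays Theater with p = 0.5143, P2 plays Theater with q = 0.4857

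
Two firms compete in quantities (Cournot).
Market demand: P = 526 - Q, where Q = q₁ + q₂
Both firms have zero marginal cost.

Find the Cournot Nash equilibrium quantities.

q₁* = q₂* = 175.33; P* = 175.33

Work:
Profit: π_i = P·q_i = (a - q_i - q_j)·q_i
FOC: ∂π_i/∂q_i = a - 2q_i - q_j = 0
Reaction function: q_i = (526 - q_j)/2
Symmetry: q* = 526/3 = 175.33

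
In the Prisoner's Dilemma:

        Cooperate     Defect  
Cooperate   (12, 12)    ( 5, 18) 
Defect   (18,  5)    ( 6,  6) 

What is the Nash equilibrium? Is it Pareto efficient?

(Defect, Defect) is NE; not Pareto efficient

Work:
Defect dominates Cooperate for both players:
If P2 cooperates: Defect (18) > Cooperate (12)
If P2 defects: Defect (6) > Cooperate (5)
NE: (Defect, Defect) with payoff (6, 6)
But (Cooperate, Cooperate) = (12, 12) Pareto dominates (6, 6)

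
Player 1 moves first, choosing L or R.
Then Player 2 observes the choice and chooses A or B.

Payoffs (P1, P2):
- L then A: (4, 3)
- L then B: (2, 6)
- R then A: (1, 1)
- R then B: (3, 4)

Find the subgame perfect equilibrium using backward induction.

P1 plays R, P2 plays B after L and B after R; Payoff (3, 4)

Work:
Backward induction:
After L: P2 chooses B → P1 gets 2
After R: P2 chooses B → P1 gets 3
P1 chooses R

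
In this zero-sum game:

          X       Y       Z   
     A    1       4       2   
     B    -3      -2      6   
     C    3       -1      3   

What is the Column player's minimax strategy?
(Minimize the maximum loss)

Column should play X, value = 3

Work:
Column player minimizes Row's maximum payoff:
Column X: max payoff to Row = 3
Column Y: max payoff to Row = 4
Column Z: max payoff to Row = 6
Minimum is 3, achieved by column X.
Minimax strategy: X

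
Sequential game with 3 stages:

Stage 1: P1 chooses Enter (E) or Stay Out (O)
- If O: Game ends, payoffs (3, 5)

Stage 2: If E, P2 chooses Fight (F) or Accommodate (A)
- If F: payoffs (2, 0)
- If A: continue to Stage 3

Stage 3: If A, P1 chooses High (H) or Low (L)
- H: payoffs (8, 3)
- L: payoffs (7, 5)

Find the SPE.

SPE: (E, A, H); Outcome (8, 3)

Work:
Stage 3: P1 chooses H (8 vs 7)
Stage 2: P2: F->0, A->3 (anticipating H). Choose A
Stage 1: P1: O->3, E->8 (anticipating A, H). Choose E
SPE path: E -> A -> H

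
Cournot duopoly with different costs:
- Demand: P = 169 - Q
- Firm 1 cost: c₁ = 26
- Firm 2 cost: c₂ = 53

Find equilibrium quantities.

q₁* = 56.67, q₂* = 29.67

Work:
Reaction: q₁ = (169 - 26 - q₂)/2
Reaction: q₂ = (169 - 53 - q₁)/2
Solve simultaneously:
q₁* = (169 - 2×26 + 53)/3 = 56.67
q₂* = (169 - 2×53 + 26)/3 = 29.67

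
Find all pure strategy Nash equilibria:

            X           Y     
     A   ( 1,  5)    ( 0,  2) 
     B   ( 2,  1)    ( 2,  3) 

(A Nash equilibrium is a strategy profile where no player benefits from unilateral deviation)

Nash equilibrium: (B, Y)

Work:
Best responses:
  P1 vs X: payoffs [1, 2] → best response B (payoff 2)
  P1 vs Y: payoffs [0, 2] → best response B (payoff 2)
  P2 vs A: payoffs [5, 2] → best response X (payoff 5)
  P2 vs B: payoffs [1, 3] → best response Y (payoff 3)
Mutual best responses: (B,Y) → Nash equilibria.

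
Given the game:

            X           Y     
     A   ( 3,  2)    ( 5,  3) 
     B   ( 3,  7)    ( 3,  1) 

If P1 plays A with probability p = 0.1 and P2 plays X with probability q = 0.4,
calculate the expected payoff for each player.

E[P1] = 3.12, E[P2] = 3.32

Work:
E[P1] = p·q·π₁(A,X) + p·(1-q)·π₁(A,Y) + (1-p)·q·π₁(B,X) + (1-p)·(1-q)·π₁(B,Y)
= 0.1·0.4·3 + 0.1·0.6·5 + 0.9·0.4·3 + 0.9·0.6·3
= 3.12

E[P2] = 3.32 (similar calculation)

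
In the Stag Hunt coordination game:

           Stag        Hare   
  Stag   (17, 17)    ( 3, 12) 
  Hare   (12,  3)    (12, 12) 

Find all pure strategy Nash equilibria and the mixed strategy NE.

Pure NE: (Stag, Stag) and (Hare, Hare); Mixed NE: p = 0.6429, q = 0.6429

Work:
Check pure NE:
(Stag, Stag): (17, 17) - no unilateral deviation beneficial
(Hare, Hare): (12, 12) - no unilateral deviation beneficial
Mixed NE: P1 plays Stag with p = 0.6429, P2 plays Stag with q = 0.6429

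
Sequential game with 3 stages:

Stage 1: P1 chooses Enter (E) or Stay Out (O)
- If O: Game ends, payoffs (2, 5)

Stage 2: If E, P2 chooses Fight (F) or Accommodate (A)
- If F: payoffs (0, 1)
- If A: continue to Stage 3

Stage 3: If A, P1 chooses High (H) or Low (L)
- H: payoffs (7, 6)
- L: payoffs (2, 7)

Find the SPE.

SPE: (E, A, H); Outcome (7, 6)

Work:
Stage 3: P1 chooses H (7 vs 2)
Stage 2: P2: F->1, A->6 (anticipating H). Choose A
Stage 1: P1: O->2, E->7 (anticipating A, H). Choose E
SPE path: E -> A -> H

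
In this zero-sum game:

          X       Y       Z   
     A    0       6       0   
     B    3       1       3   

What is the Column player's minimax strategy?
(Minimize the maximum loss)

Column should play X or Z (all achieve the minimum), value = 3

Work:
Column player minimizes Row's maximum payoff:
Column X: max payoff to Row = 3
Column Y: max payoff to Row = 6
Column Z: max payoff to Row = 3
Minimum is 3, achieved by columns X, Z (tied).
Each of X or Z is a minimax strategy.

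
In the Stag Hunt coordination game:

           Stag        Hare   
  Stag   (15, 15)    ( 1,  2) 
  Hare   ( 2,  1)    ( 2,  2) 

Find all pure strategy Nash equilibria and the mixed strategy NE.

Pure NE: (Stag, Stag) and (Hare, Hare); Mixed NE: p = 0.0714, q = 0.0714

Work:
Check pure NE:
(Stag, Stag): (15, 15) - no unilateral deviation beneficial
(Hare, Hare): (2, 2) - no unilateral deviation beneficial
Mixed NE: P1 plays Stag with p = 0.0714, P2 plays Stag with q = 0.0714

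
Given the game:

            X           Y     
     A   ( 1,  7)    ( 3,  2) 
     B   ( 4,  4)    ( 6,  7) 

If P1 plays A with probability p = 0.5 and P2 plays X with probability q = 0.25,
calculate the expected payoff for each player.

E[P1] = 4.0, E[P2] = 4.75

Work:
E[P1] = p·q·π₁(A,X) + p·(1-q)·π₁(A,Y) + (1-p)·q·π₁(B,X) + (1-p)·(1-q)·π₁(B,Y)
= 0.5·0.25·1 + 0.5·0.75·3 + 0.5·0.25·4 + 0.5·0.75·6
= 4.0

E[P2] = 4.75 (similar calculation)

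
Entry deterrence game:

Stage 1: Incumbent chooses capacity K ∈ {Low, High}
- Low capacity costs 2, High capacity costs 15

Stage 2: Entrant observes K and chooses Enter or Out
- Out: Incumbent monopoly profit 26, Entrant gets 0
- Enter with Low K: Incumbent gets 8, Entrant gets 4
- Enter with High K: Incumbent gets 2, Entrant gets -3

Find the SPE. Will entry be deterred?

SPE: (High, Enter|Low, Out|High); Entry deterred. Incumbent net profit = 11

Work:
After Low K: Entrant enters (4 > 0)
After High K: Entrant stays out (-3 < 0)
Incumbent: Low → 8−2=6, High → 26−15=11
Incumbent chooses High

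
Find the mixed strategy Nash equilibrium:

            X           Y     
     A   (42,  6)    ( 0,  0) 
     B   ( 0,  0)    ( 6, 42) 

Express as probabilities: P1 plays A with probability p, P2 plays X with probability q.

p = 0.875, q = 0.125

Work:
Find probabilities that make opponent indifferent:
P2 chooses q to make P1 indifferent between A and B
P1 chooses p to make P2 indifferent between X and Y
Mixed NE: P1 plays (A: 0.875, B: 0.125), P2 plays (X: 0.125, Y: 0.875)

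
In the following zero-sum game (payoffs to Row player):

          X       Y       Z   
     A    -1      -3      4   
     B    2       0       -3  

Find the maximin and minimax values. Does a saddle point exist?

Maximin = -3, Minimax = 0, Saddle: False

Work:
Row minimums: [-3, -3] → maximin = -3
Column maximums: [2, 0, 4] → minimax = 0
No saddle point (maximin ≠ minimax). Mixed strategy needed.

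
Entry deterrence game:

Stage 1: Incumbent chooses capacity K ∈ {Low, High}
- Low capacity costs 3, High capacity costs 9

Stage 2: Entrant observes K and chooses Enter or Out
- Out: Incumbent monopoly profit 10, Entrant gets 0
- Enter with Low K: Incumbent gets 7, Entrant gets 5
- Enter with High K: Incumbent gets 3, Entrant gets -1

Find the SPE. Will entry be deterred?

SPE: (Low, Enter|Low, Out|High); Entry not deterred. Incumbent net profit = 4, Entrant gets 5

Work:
After Low K: Entrant enters (5 > 0)
After High K: Entrant stays out (-1 < 0)
Incumbent: Low → 7−3=4, High → 10−9=1
Incumbent chooses Low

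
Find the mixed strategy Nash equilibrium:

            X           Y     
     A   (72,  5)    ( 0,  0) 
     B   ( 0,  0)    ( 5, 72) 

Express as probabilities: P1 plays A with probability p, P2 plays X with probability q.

p = 0.9351, q = 0.0649

Work:
Find probabilities that make opponent indifferent:
P2 chooses q to make P1 indifferent between A and B
P1 chooses p to make P2 indifferent between X and Y
Mixed NE: P1 plays (A: 0.9351, B: 0.0649), P2 plays (X: 0.0649, Y: 0.9351)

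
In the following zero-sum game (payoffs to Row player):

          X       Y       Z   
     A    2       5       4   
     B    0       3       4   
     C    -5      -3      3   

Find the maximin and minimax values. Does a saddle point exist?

Maximin = 2, Minimax = 2, Saddle: True

Work:
Row minimums: [2, 0, -5] → maximin = 2
Column maximums: [2, 5, 4] → minimax = 2
Saddle point exists! Game value = 2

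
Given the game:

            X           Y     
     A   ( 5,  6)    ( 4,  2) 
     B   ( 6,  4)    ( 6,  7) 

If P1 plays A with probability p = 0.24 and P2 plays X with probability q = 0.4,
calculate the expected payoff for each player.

E[P1] = 5.616, E[P2] = 5.272

Work:
E[P1] = p·q·π₁(A,X) + p·(1-q)·π₁(A,Y) + (1-p)·q·π₁(B,X) + (1-p)·(1-q)·π₁(B,Y)
= 0.24·0.4·5 + 0.24·0.6·4 + 0.76·0.4·6 + 0.76·0.6·6
= 5.616

E[P2] = 5.272 (similar calculation)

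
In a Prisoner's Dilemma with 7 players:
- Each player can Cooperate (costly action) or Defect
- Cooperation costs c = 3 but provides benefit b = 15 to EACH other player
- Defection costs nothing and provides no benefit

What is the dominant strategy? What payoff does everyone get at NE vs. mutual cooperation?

Dominant: Defect; NE payoff = 0; Coop payoff = 87

Work:
Defect dominates (saves cost c = 3, benefit to others is external)
NE: All defect → everyone gets 0
If all cooperate: each receives (6)×15 - 3 = 87
Social dilemma: 87 > 0 but NE gives 0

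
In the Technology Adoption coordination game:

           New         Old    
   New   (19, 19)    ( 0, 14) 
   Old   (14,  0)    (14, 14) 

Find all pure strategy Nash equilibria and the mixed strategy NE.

Pure NE: (New, New) and (Old, Old); Mixed NE: p = 0.7368, q = 0.7368

Work:
Check pure NE:
(New, New): (19, 19) - no unilateral deviation beneficial
(Old, Old): (14, 14) - no unilateral deviation beneficial
Mixed NE: P1 plays New with p = 0.7368, P2 plays New with q = 0.7368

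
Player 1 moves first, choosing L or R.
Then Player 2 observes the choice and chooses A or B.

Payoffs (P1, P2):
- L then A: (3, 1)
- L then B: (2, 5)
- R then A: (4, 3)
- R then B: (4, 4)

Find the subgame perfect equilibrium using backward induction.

P1 plays R, P2 plays B after L and B after R; Payoff (4, 4)

Work:
Backward induction:
After L: P2 chooses B → P1 gets 2
After R: P2 chooses B → P1 gets 4
P1 chooses R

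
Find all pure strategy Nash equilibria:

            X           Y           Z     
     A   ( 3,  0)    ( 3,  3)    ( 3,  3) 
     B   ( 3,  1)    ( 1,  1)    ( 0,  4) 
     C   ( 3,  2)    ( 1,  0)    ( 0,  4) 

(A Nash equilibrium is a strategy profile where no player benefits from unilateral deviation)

Nash equilibrium: (A, Y), (A, Z)

Work:
Best responses:
  P1 vs X: payoffs [3, 3, 3] → best response A/B/C (payoff 3)
  P1 vs Y: payoffs [3, 1, 1] → best response A (payoff 3)
  P1 vs Z: payoffs [3, 0, 0] → best response A (payoff 3)
  P2 vs A: payoffs [0, 3, 3] → best response Y/Z (payoff 3)
  P2 vs B: payoffs [1, 1, 4] → best response Z (payoff 4)
  P2 vs C: payoffs [2, 0, 4] → best response Z (payoff 4)
Mutual best responses: (A,Y), (A,Z) → Nash equilibria.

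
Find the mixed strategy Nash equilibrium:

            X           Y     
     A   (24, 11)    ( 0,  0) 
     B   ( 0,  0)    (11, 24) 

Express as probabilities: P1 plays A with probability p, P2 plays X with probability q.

p = 0.6857, q = 0.3143

Work:
Find probabilities that make opponent indifferent:
P2 chooses q to make P1 indifferent between A and B
P1 chooses p to make P2 indifferent between X and Y
Mixed NE: P1 plays (A: 0.6857, B: 0.3143), P2 plays (X: 0.3143, Y: 0.6857)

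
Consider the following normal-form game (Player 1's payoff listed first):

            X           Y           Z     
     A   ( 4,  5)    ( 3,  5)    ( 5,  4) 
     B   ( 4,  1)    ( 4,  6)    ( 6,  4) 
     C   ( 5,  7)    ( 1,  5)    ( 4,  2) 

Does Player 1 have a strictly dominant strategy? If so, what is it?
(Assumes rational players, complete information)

No strictly dominant strategy exists for Player 1

Work:
A strategy strictly dominates another if it gives a strictly higher payoff against every opponent action. Compare each pair of P1's strategies column-by-column:
  A vs B: [4 vs 4, 3 vs 4, 5 vs 6] → A does not strictly dominate B (column X: 4 ≤ 4)
  A vs C: [4 vs 5, 3 vs 1, 5 vs 4] → A does not strictly dominate C (column X: 4 ≤ 5)
  B vs A: [4 vs 4, 4 vs 3, 6 vs 5] → B does not strictly dominate A (column X: 4 ≤ 4)
  B vs C: [4 vs 5, 4 vs 1, 6 vs 4] → B does not strictly dominate C (column X: 4 ≤ 5)
  C vs A: [5 vs 4, 1 vs 3, 4 vs 5] → C does not strictly dominate A (column Y: 1 ≤ 3)
  C vs B: [5 vs 4, 1 vs 4, 4 vs 6] → C does not strictly dominate B (column Y: 1 ≤ 4)
No single strategy strictly dominates all others → no strictly dominant strategy.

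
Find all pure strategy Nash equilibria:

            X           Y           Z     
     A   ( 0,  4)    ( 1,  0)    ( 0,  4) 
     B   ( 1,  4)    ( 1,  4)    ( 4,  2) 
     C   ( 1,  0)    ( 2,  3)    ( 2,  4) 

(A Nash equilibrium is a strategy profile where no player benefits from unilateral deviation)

Nash equilibrium: (B, X)

Work:
Best responses:
  P1 vs X: payoffs [0, 1, 1] → best response B/C (payoff 1)
  P1 vs Y: payoffs [1, 1, 2] → best response C (payoff 2)
  P1 vs Z: payoffs [0, 4, 2] → best response B (payoff 4)
  P2 vs A: payoffs [4, 0, 4] → best response X/Z (payoff 4)
  P2 vs B: payoffs [4, 4, 2] → best response X/Y (payoff 4)
  P2 vs C: payoffs [0, 3, 4] → best response Z (payoff 4)
Mutual best responses: (B,X) → Nash equilibria.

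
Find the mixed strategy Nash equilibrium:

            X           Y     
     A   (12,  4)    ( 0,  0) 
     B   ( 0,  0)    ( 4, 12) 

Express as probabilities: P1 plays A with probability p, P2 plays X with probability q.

p = 0.75, q = 0.25

Work:
Find probabilities that make opponent indifferent:
P2 chooses q to make P1 indifferent between A and B
P1 chooses p to make P2 indifferent between X and Y
Mixed NE: P1 plays (A: 0.75, B: 0.25), P2 plays (X: 0.25, Y: 0.75)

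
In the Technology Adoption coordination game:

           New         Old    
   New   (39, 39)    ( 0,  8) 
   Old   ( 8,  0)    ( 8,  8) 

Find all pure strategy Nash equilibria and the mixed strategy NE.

Pure NE: (New, New) and (Old, Old); Mixed NE: p = 0.2051, q = 0.2051

Work:
Check pure NE:
(New, New): (39, 39) - no unilateral deviation beneficial
(Old, Old): (8, 8) - no unilateral deviation beneficial
Mixed NE: P1 plays New with p = 0.2051, P2 plays New with q = 0.2051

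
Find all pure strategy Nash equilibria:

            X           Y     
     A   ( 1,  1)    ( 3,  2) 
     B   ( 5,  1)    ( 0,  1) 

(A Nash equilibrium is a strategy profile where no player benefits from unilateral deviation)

Nash equilibrium: (A, Y), (B, X)

Work:
Best responses:
  P1 vs X: payoffs [1, 5] → best response B (payoff 5)
  P1 vs Y: payoffs [3, 0] → best response A (payoff 3)
  P2 vs A: payoffs [1, 2] → best response Y (payoff 2)
  P2 vs B: payoffs [1, 1] → best response X/Y (payoff 1)
Mutual best responses: (A,Y), (B,X) → Nash equilibria.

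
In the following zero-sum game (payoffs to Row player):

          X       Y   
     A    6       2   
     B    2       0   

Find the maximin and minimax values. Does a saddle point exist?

Maximin = 2, Minimax = 2, Saddle: True

Work:
Row minimums: [2, 0] → maximin = 2
Column maximums: [6, 2] → minimax = 2
Saddle point exists! Game value = 2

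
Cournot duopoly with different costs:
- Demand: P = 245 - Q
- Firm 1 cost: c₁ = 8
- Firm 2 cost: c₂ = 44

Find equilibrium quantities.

q₁* = 91.0, q₂* = 55.0

Work:
Reaction: q₁ = (245 - 8 - q₂)/2
Reaction: q₂ = (245 - 44 - q₁)/2
Solve simultaneously:
q₁* = (245 - 2×8 + 44)/3 = 91.0
q₂* = (245 - 2×44 + 8)/3 = 55.0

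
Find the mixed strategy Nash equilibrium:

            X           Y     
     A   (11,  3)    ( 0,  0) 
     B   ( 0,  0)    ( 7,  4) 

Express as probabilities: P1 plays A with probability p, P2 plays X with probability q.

p = 0.5714, q = 0.3889

Work:
Find probabilities that make opponent indifferent:
P2 chooses q to make P1 indifferent between A and B
P1 chooses p to make P2 indifferent between X and Y
Mixed NE: P1 plays (A: 0.5714, B: 0.4286), P2 plays (X: 0.3889, Y: 0.6111)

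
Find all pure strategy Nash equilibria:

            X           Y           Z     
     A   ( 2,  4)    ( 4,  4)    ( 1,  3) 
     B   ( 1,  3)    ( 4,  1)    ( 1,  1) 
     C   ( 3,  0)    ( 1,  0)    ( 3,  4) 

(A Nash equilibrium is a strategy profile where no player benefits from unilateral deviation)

Nash equilibrium: (A, Y), (C, Z)

Work:
Best responses:
  P1 vs X: payoffs [2, 1, 3] → best response C (payoff 3)
  P1 vs Y: payoffs [4, 4, 1] → best response A/B (payoff 4)
  P1 vs Z: payoffs [1, 1, 3] → best response C (payoff 3)
  P2 vs A: payoffs [4, 4, 3] → best response X/Y (payoff 4)
  P2 vs B: payoffs [3, 1, 1] → best response X (payoff 3)
  P2 vs C: payoffs [0, 0, 4] → best response Z (payoff 4)
Mutual best responses: (A,Y), (C,Z) → Nash equilibria.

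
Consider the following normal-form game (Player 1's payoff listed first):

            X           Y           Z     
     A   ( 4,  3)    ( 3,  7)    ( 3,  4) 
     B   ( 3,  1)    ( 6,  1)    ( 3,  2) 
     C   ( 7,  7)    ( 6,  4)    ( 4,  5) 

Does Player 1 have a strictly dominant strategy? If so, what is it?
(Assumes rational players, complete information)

No strictly dominant strategy exists for Player 1

Work:
A strategy strictly dominates another if it gives a strictly higher payoff against every opponent action. Compare each pair of P1's strategies column-by-column:
  A vs B: [4 vs 3, 3 vs 6, 3 vs 3] → A does not strictly dominate B (column Y: 3 ≤ 6)
  A vs C: [4 vs 7, 3 vs 6, 3 vs 4] → A does not strictly dominate C (column X: 4 ≤ 7)
  B vs A: [3 vs 4, 6 vs 3, 3 vs 3] → B does not strictly dominate A (column X: 3 ≤ 4)
  B vs C: [3 vs 7, 6 vs 6, 3 vs 4] → B does not strictly dominate C (column X: 3 ≤ 7)
  C vs A: [7 vs 4, 6 vs 3, 4 vs 3] → C strictly dominates A
  C vs B: [7 vs 3, 6 vs 6, 4 vs 3] → C does not strictly dominate B (column Y: 6 ≤ 6)
No single strategy strictly dominates all others → no strictly dominant strategy.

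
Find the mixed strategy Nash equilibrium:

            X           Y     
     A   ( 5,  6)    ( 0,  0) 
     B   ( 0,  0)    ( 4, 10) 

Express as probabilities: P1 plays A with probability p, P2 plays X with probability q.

p = 0.625, q = 0.4444

Work:
Find probabilities that make opponent indifferent:
P2 chooses q to make P1 indifferent between A and B
P1 chooses p to make P2 indifferent between X and Y
Mixed NE: P1 plays (A: 0.625, B: 0.375), P2 plays (X: 0.4444, Y: 0.5556)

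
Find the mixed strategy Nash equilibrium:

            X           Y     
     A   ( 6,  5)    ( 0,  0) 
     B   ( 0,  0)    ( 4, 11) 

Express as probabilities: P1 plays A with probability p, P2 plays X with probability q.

p = 0.6875, q = 0.4

Work:
Find probabilities that make opponent indifferent:
P2 chooses q to make P1 indifferent between A and B
P1 chooses p to make P2 indifferent between X and Y
Mixed NE: P1 plays (A: 0.6875, B: 0.3125), P2 plays (X: 0.4, Y: 0.6)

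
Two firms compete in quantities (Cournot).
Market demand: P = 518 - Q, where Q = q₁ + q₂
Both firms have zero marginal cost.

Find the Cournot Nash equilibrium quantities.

q₁* = q₂* = 172.67; P* = 172.67

Work:
Profit: π_i = P·q_i = (a - q_i - q_j)·q_i
FOC: ∂π_i/∂q_i = a - 2q_i - q_j = 0
Reaction function: q_i = (518 - q_j)/2
Symmetry: q* = 518/3 = 172.67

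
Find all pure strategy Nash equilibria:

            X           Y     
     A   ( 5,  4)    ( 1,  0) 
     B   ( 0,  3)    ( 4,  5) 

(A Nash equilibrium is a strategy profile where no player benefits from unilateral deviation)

Nash equilibrium: (A, X), (B, Y)

Work:
Best responses:
  P1 vs X: payoffs [5, 0] → best response A (payoff 5)
  P1 vs Y: payoffs [1, 4] → best response B (payoff 4)
  P2 vs A: payoffs [4, 0] → best response X (payoff 4)
  P2 vs B: payoffs [3, 5] → best response Y (payoff 5)
Mutual best responses: (A,X), (B,Y) → Nash equilibria.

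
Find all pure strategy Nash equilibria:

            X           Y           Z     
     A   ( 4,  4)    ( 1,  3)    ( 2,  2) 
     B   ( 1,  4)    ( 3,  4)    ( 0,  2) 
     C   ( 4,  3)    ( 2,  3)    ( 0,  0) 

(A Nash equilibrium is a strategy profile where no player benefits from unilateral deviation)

Nash equilibrium: (A, X), (B, Y), (C, X)

Work:
Best responses:
  P1 vs X: payoffs [4, 1, 4] → best response A/C (payoff 4)
  P1 vs Y: payoffs [1, 3, 2] → best response B (payoff 3)
  P1 vs Z: payoffs [2, 0, 0] → best response A (payoff 2)
  P2 vs A: payoffs [4, 3, 2] → best response X (payoff 4)
  P2 vs B: payoffs [4, 4, 2] → best response X/Y (payoff 4)
  P2 vs C: payoffs [3, 3, 0] → best response X/Y (payoff 3)
Mutual best responses: (A,X), (B,Y), (C,X) → Nash equilibria.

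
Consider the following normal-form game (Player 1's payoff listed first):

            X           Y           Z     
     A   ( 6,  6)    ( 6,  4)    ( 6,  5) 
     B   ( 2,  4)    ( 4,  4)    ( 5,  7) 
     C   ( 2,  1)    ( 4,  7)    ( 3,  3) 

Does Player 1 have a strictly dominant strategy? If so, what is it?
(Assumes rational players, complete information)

Yes, Player 1's strictly dominant strategy is A

Work:
A strategy strictly dominates another if it gives a strictly higher payoff against every opponent action. Compare each pair of P1's strategies column-by-column:
  A vs B: [6 vs 2, 6 vs 4, 6 vs 5] → A strictly dominates B
  A vs C: [6 vs 2, 6 vs 4, 6 vs 3] → A strictly dominates C
  B vs A: [2 vs 6, 4 vs 6, 5 vs 6] → B does not strictly dominate A (column X: 2 ≤ 6)
  B vs C: [2 vs 2, 4 vs 4, 5 vs 3] → B does not strictly dominate C (column X: 2 ≤ 2)
  C vs A: [2 vs 6, 4 vs 6, 3 vs 6] → C does not strictly dominate A (column X: 2 ≤ 6)
  C vs B: [2 vs 2, 4 vs 4, 3 vs 5] → C does not strictly dominate B (column X: 2 ≤ 2)
A strictly dominates every other strategy → strictly dominant.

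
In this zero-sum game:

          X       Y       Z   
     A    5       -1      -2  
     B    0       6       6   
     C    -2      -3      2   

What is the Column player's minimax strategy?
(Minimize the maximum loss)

Column should play X, value = 5

Work:
Column player minimizes Row's maximum payoff:
Column X: max payoff to Row = 5
Column Y: max payoff to Row = 6
Column Z: max payoff to Row = 6
Minimum is 5, achieved by column X.
Minimax strategy: X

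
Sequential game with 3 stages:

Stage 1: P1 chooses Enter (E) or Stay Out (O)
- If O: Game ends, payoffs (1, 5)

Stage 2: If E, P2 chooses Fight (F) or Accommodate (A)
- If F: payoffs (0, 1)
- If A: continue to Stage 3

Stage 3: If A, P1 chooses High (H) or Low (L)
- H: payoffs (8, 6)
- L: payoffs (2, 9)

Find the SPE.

SPE: (E, A, H); Outcome (8, 6)

Work:
Stage 3: P1 chooses H (8 vs 2)
Stage 2: P2: F->1, A->6 (anticipating H). Choose A
Stage 1: P1: O->1, E->8 (anticipating A, H). Choose E
SPE path: E -> A -> H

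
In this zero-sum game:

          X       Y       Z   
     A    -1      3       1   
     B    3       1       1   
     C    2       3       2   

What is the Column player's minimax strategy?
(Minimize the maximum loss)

Column should play Z, value = 2

Work:
Column player minimizes Row's maximum payoff:
Column X: max payoff to Row = 3
Column Y: max payoff to Row = 3
Column Z: max payoff to Row = 2
Minimum is 2, achieved by column Z.
Minimax strategy: Z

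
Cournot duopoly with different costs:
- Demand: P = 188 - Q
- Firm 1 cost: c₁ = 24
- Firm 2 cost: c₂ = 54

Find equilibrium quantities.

q₁* = 64.67, q₂* = 34.67

Work:
Reaction: q₁ = (188 - 24 - q₂)/2
Reaction: q₂ = (188 - 54 - q₁)/2
Solve simultaneously:
q₁* = (188 - 2×24 + 54)/3 = 64.67
q₂* = (188 - 2×54 + 24)/3 = 34.67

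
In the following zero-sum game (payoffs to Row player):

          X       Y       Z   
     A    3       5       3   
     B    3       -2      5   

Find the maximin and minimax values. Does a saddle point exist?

Maximin = 3, Minimax = 3, Saddle: True

Work:
Row minimums: [3, -2] → maximin = 3
Column maximums: [3, 5, 5] → minimax = 3
Saddle point exists! Game value = 3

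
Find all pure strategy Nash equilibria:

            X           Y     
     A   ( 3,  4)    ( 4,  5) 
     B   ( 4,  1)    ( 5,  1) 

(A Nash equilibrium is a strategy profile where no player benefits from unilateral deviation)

Nash equilibrium: (B, X), (B, Y)

Work:
Best responses:
  P1 vs X: payoffs [3, 4] → best response B (payoff 4)
  P1 vs Y: payoffs [4, 5] → best response B (payoff 5)
  P2 vs A: payoffs [4, 5] → best response Y (payoff 5)
  P2 vs B: payoffs [1, 1] → best response X/Y (payoff 1)
Mutual best responses: (B,X), (B,Y) → Nash equilibria.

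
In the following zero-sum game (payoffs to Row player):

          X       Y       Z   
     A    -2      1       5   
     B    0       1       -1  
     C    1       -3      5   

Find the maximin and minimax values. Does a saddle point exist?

Maximin = -1, Minimax = 1, Saddle: False

Work:
Row minimums: [-2, -1, -3] → maximin = -1
Column maximums: [1, 1, 5] → minimax = 1
No saddle point (maximin ≠ minimax). Mixed strategy needed.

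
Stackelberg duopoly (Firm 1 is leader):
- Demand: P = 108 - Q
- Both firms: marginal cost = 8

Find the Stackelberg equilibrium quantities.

q₁* (leader) = 50.0, q₂* (follower) = 25.0

Work:
Follower's reaction: q₂ = (a - c - q₁)/2
Leader substitutes: π₁ = q₁·(a - q₁ - (a-c-q₁)/2 - c)
FOC: q₁* = (108 - 8)/2 = 50.00
Then: q₂* = (108 - 8 - 50.0)/2 = 25.00
Leader has first-mover advantage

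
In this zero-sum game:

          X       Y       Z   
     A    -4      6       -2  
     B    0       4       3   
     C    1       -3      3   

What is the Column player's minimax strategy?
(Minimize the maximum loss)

Column should play X, value = 1

Work:
Column player minimizes Row's maximum payoff:
Column X: max payoff to Row = 1
Column Y: max payoff to Row = 6
Column Z: max payoff to Row = 3
Minimum is 1, achieved by column X.
Minimax strategy: X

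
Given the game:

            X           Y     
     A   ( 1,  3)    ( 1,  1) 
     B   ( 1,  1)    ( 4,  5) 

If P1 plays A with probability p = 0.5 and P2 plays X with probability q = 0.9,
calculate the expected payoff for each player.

E[P1] = 1.15, E[P2] = 2.1

Work:
E[P1] = p·q·π₁(A,X) + p·(1-q)·π₁(A,Y) + (1-p)·q·π₁(B,X) + (1-p)·(1-q)·π₁(B,Y)
= 0.5·0.9·1 + 0.5·0.1·1 + 0.5·0.9·1 + 0.5·0.1·4
= 1.15

E[P2] = 2.1 (similar calculation)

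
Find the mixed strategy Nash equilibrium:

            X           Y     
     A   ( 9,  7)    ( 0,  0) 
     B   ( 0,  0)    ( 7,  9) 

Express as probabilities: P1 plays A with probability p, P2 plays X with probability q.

p = 0.5625, q = 0.4375

Work:
Find probabilities that make opponent indifferent:
P2 chooses q to make P1 indifferent between A and B
P1 chooses p to make P2 indifferent between X and Y
Mixed NE: P1 plays (A: 0.5625, B: 0.4375), P2 plays (X: 0.4375, Y: 0.5625)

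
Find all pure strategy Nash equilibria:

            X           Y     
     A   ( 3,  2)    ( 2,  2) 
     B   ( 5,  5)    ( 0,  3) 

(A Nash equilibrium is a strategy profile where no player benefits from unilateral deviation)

Nash equilibrium: (A, Y), (B, X)

Work:
Best responses:
  P1 vs X: payoffs [3, 5] → best response B (payoff 5)
  P1 vs Y: payoffs [2, 0] → best response A (payoff 2)
  P2 vs A: payoffs [2, 2] → best response X/Y (payoff 2)
  P2 vs B: payoffs [5, 3] → best response X (payoff 5)
Mutual best responses: (A,Y), (B,X) → Nash equilibria.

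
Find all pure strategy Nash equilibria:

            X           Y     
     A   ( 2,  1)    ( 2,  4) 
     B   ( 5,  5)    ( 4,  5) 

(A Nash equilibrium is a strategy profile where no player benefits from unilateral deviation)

Nash equilibrium: (B, X), (B, Y)

Work:
Best responses:
  P1 vs X: payoffs [2, 5] → best response B (payoff 5)
  P1 vs Y: payoffs [2, 4] → best response B (payoff 4)
  P2 vs A: payoffs [1, 4] → best response Y (payoff 4)
  P2 vs B: payoffs [5, 5] → best response X/Y (payoff 5)
Mutual best responses: (B,X), (B,Y) → Nash equilibria.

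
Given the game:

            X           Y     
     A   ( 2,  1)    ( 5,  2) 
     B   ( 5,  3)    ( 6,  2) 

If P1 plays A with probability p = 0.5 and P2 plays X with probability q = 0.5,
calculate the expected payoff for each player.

E[P1] = 4.5, E[P2] = 2.0

Work:
E[P1] = p·q·π₁(A,X) + p·(1-q)·π₁(A,Y) + (1-p)·q·π₁(B,X) + (1-p)·(1-q)·π₁(B,Y)
= 0.5·0.5·2 + 0.5·0.5·5 + 0.5·0.5·5 + 0.5·0.5·6
= 4.5

E[P2] = 2.0 (similar calculation)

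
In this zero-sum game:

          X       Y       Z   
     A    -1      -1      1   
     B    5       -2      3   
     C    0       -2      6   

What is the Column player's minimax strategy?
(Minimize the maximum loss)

Column should play Y, value = -1

Work:
Column player minimizes Row's maximum payoff:
Column X: max payoff to Row = 5
Column Y: max payoff to Row = -1
Column Z: max payoff to Row = 6
Minimum is -1, achieved by column Y.
Minimax strategy: Y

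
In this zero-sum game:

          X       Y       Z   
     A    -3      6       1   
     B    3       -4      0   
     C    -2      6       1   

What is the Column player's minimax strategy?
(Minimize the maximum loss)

Column should play Z, value = 1

Work:
Column player minimizes Row's maximum payoff:
Column X: max payoff to Row = 3
Column Y: max payoff to Row = 6
Column Z: max payoff to Row = 1
Minimum is 1, achieved by column Z.
Minimax strategy: Z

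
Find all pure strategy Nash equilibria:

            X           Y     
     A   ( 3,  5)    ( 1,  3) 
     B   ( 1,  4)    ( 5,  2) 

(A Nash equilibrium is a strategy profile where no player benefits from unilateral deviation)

Nash equilibrium: (A, X)

Work:
Best responses:
  P1 vs X: payoffs [3, 1] → best response A (payoff 3)
  P1 vs Y: payoffs [1, 5] → best response B (payoff 5)
  P2 vs A: payoffs [5, 3] → best response X (payoff 5)
  P2 vs B: payoffs [4, 2] → best response X (payoff 4)
Mutual best responses: (A,X) → Nash equilibria.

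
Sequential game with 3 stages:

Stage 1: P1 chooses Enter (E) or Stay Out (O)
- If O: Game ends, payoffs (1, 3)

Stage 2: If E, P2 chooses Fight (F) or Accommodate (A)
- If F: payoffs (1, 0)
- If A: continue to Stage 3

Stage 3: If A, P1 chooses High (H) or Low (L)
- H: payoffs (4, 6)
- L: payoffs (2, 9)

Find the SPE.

SPE: (E, A, H); Outcome (4, 6)

Work:
Stage 3: P1 chooses H (4 vs 2)
Stage 2: P2: F->0, A->6 (anticipating H). Choose A
Stage 1: P1: O->1, E->4 (anticipating A, H). Choose E
SPE path: E -> A -> H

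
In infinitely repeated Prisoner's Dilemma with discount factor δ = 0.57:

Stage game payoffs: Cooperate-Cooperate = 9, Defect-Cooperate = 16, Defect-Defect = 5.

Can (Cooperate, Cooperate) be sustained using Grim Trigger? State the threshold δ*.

δ* = 0.6364; since δ = 0.57 < 0.6364, cooperation cannot be sustained

Work:
For Grim Trigger:
Cooperate forever: 9/(1-δ)
Defect then punished: 16 + 5·δ/(1-δ)
Need: 9/(1-δ) ≥ 16 + 5·δ/(1-δ)
Solving: δ ≥ (T-R)/(T-P) = (16-9)/(16-5) = 0.6364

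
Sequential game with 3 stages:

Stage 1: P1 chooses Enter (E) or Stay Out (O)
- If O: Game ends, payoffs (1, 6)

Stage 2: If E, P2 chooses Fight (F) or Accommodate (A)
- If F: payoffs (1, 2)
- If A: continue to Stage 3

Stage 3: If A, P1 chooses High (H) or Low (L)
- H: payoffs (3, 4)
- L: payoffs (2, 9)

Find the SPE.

SPE: (E, A, H); Outcome (3, 4)

Work:
Stage 3: P1 chooses H (3 vs 2)
Stage 2: P2: F->2, A->4 (anticipating H). Choose A
Stage 1: P1: O->1, E->3 (anticipating A, H). Choose E
SPE path: E -> A -> H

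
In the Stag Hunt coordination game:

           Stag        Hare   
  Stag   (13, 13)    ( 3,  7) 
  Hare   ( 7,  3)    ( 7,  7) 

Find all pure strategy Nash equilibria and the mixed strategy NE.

Pure NE: (Stag, Stag) and (Hare, Hare); Mixed NE: p = 0.4, q = 0.4

Work:
Check pure NE:
(Stag, Stag): (13, 13) - no unilateral deviation beneficial
(Hare, Hare): (7, 7) - no unilateral deviation beneficial
Mixed NE: P1 plays Stag with p = 0.4, P2 plays Stag with q = 0.4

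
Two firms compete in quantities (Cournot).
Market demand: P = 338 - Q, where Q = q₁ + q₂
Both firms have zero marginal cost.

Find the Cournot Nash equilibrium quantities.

q₁* = q₂* = 112.67; P* = 112.67

Work:
Profit: π_i = P·q_i = (a - q_i - q_j)·q_i
FOC: ∂π_i/∂q_i = a - 2q_i - q_j = 0
Reaction function: q_i = (338 - q_j)/2
Symmetry: q* = 338/3 = 112.67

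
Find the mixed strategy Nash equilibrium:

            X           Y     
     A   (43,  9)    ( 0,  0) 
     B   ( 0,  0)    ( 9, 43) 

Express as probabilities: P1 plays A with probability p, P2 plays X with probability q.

p = 0.8269, q = 0.1731

Work:
Find probabilities that make opponent indifferent:
P2 chooses q to make P1 indifferent between A and B
P1 chooses p to make P2 indifferent between X and Y
Mixed NE: P1 plays (A: 0.8269, B: 0.1731), P2 plays (X: 0.1731, Y: 0.8269)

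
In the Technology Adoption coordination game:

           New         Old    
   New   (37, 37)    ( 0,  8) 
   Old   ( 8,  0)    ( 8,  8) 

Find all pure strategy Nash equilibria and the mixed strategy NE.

Pure NE: (New, New) and (Old, Old); Mixed NE: p = 0.2162, q = 0.2162

Work:
Check pure NE:
(New, New): (37, 37) - no unilateral deviation beneficial
(Old, Old): (8, 8) - no unilateral deviation beneficial
Mixed NE: P1 plays New with p = 0.2162, P2 plays New with q = 0.2162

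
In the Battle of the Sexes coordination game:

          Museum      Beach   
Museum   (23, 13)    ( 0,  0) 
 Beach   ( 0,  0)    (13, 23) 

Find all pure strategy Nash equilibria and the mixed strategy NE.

Pure NE: (Museum, Museum) and (Beach, Beach); Mixed NE: p = 0.6389, q = 0.3611

Work:
Check pure NE:
(Museum, Museum): (23, 13) - no unilateral deviation beneficial
(Beach, Beach): (13, 23) - no unilateral deviation beneficial
Mixed NE: P1 plays Museum with p = 0.6389, P2 plays Museum with q = 0.3611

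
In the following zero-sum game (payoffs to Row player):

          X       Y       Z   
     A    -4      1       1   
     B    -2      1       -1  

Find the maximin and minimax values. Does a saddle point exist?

Maximin = -2, Minimax = -2, Saddle: True

Work:
Row minimums: [-4, -2] → maximin = -2
Column maximums: [-2, 1, 1] → minimax = -2
Saddle point exists! Game value = -2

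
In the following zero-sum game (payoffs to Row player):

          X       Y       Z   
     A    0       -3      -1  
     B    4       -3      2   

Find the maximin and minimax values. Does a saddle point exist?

Maximin = -3, Minimax = -3, Saddle: True

Work:
Row minimums: [-3, -3] → maximin = -3
Column maximums: [4, -3, 2] → minimax = -3
Saddle point exists! Game value = -3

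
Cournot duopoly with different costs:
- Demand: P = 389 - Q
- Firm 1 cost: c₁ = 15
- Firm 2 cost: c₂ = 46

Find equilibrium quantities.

q₁* = 135.0, q₂* = 104.0

Work:
Reaction: q₁ = (389 - 15 - q₂)/2
Reaction: q₂ = (389 - 46 - q₁)/2
Solve simultaneously:
q₁* = (389 - 2×15 + 46)/3 = 135.0
q₂* = (389 - 2×46 + 15)/3 = 104.0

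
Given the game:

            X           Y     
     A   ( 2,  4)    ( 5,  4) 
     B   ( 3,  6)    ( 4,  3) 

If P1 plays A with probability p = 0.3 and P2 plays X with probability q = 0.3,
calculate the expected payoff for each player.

E[P1] = 3.82, E[P2] = 3.93

Work:
E[P1] = p·q·π₁(A,X) + p·(1-q)·π₁(A,Y) + (1-p)·q·π₁(B,X) + (1-p)·(1-q)·π₁(B,Y)
= 0.3·0.3·2 + 0.3·0.7·5 + 0.7·0.3·3 + 0.7·0.7·4
= 3.82

E[P2] = 3.93 (similar calculation)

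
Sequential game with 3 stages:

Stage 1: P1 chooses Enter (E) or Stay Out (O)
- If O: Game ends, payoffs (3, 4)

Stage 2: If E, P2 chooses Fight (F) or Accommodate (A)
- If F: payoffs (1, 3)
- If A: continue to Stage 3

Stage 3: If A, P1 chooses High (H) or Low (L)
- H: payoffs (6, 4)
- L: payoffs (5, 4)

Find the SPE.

SPE: (E, A, H); Outcome (6, 4)

Work:
Stage 3: P1 chooses H (6 vs 5)
Stage 2: P2: F->3, A->4 (anticipating H). Choose A
Stage 1: P1: O->3, E->6 (anticipating A, H). Choose E
SPE path: E -> A -> H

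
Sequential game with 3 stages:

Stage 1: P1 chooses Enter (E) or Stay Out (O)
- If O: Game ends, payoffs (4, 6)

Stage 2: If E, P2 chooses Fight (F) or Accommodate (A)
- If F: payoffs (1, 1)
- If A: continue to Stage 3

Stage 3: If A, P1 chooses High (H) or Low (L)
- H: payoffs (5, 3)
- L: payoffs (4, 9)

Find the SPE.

SPE: (E, A, H); Outcome (5, 3)

Work:
Stage 3: P1 chooses H (5 vs 4)
Stage 2: P2: F->1, A->3 (anticipating H). Choose A
Stage 1: P1: O->4, E->5 (anticipating A, H). Choose E
SPE path: E -> A -> H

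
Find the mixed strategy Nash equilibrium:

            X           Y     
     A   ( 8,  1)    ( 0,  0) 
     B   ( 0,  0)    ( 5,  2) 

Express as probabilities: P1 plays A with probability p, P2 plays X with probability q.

p = 0.6667, q = 0.3846

Work:
Find probabilities that make opponent indifferent:
P2 chooses q to make P1 indifferent between A and B
P1 chooses p to make P2 indifferent between X and Y
Mixed NE: P1 plays (A: 0.6667, B: 0.3333), P2 plays (X: 0.3846, Y: 0.6154)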